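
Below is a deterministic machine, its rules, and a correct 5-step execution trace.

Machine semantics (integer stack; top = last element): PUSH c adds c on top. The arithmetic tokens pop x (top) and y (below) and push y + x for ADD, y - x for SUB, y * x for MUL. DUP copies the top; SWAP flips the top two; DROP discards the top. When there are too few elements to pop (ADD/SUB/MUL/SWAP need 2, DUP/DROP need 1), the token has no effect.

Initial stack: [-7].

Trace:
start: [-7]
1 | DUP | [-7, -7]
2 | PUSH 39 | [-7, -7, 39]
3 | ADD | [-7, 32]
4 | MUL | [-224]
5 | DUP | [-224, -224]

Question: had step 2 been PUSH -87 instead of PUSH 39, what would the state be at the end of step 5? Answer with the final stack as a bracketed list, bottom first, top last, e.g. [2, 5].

(re-executing from step 2 with the substitution; state before step 2: [-7, -7])
2 | PUSH -87 | [-7, -7, -87]
3 | ADD | [-7, -94]
4 | MUL | [658]
5 | DUP | [658, 658]

[658, 658]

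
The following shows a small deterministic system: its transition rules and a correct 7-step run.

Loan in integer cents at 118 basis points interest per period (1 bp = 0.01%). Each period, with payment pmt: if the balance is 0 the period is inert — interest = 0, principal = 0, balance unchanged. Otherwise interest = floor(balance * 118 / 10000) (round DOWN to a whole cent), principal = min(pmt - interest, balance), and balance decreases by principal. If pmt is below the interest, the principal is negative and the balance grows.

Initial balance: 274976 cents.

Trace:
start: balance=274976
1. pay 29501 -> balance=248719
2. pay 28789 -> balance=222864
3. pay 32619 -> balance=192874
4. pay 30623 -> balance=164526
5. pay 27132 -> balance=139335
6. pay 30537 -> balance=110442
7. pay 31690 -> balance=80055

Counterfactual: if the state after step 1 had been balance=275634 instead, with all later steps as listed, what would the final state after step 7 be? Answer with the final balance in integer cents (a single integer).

108935

state after step 1 := balance=275634
2. pay 28789 -> balance=250097
3. pay 32619 -> balance=220429
4. pay 30623 -> balance=192407
5. pay 27132 -> balance=167545
6. pay 30537 -> balance=138985
7. pay 31690 -> balance=108935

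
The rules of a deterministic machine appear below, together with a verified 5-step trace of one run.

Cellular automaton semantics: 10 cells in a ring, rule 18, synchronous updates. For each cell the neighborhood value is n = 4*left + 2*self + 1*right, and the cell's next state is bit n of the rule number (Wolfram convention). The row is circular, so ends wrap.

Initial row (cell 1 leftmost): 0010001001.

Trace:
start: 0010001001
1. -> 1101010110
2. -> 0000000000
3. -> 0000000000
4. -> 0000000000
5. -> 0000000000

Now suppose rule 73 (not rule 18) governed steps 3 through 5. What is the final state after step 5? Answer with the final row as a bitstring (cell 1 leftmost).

1111111111

(re-executing steps 3..5 under rule 73; state before step 3: 0000000000)
3. -> 1111111111
4. -> 0000000000
5. -> 1111111111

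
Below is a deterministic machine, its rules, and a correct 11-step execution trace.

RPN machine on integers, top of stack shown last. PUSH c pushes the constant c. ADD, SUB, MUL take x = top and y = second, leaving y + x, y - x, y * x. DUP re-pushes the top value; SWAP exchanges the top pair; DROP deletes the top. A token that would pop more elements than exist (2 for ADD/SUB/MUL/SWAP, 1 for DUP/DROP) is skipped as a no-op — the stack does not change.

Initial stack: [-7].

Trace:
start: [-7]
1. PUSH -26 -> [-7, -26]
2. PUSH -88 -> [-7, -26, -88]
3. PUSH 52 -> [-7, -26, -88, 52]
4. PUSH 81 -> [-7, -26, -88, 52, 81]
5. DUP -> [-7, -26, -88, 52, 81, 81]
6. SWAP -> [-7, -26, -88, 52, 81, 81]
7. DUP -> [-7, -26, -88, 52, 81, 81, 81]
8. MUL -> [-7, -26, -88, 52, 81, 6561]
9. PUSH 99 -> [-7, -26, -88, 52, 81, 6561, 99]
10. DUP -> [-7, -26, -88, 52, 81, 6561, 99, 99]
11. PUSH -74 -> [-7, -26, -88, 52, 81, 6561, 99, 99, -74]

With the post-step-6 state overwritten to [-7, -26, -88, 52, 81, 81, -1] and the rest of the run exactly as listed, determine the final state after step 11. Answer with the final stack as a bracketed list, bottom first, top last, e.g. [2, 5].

state after step 6 := [-7, -26, -88, 52, 81, 81, -1]
7. DUP -> [-7, -26, -88, 52, 81, 81, -1, -1]
8. MUL -> [-7, -26, -88, 52, 81, 81, 1]
9. PUSH 99 -> [-7, -26, -88, 52, 81, 81, 1, 99]
10. DUP -> [-7, -26, -88, 52, 81, 81, 1, 99, 99]
11. PUSH -74 -> [-7, -26, -88, 52, 81, 81, 1, 99, 99, -74]

[-7, -26, -88, 52, 81, 81, 1, 99, 99, -74]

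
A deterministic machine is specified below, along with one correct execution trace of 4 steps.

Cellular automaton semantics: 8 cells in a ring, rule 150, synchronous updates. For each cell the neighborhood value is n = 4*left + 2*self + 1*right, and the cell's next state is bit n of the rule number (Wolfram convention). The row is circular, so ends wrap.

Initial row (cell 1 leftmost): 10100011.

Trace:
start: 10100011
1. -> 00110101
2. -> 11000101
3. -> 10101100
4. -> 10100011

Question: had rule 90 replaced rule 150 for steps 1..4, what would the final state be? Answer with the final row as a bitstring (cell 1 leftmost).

00000000

(re-executing steps 1..4 under rule 90; state before step 1: 10100011)
1. -> 10010110
2. -> 01100110
3. -> 11111111
4. -> 00000000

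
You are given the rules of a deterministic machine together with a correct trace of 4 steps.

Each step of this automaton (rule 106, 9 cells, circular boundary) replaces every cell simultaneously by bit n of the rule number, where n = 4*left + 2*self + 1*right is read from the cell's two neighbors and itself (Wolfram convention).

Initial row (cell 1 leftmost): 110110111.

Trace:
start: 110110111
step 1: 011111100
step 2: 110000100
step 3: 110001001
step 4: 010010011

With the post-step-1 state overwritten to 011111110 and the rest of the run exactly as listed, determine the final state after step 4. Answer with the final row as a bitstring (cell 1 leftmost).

010001011

state after step 1 := 011111110
step 2: 110000010
step 3: 110000101
step 4: 010001011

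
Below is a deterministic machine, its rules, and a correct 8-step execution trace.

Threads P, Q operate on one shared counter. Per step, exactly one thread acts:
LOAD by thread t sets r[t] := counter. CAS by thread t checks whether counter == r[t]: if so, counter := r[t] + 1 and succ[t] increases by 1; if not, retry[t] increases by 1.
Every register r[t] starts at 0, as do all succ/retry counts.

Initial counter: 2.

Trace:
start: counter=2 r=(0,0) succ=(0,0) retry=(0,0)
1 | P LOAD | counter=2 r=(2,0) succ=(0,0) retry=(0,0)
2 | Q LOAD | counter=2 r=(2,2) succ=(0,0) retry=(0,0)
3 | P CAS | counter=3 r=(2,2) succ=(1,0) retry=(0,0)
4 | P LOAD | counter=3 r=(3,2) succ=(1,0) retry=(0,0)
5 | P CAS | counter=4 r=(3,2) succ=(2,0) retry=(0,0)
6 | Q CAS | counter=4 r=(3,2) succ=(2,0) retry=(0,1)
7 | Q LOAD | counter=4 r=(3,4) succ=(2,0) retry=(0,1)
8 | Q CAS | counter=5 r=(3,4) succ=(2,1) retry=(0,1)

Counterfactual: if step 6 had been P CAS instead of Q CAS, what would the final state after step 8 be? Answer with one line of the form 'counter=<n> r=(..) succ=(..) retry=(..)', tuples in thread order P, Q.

counter=5 r=(3,4) succ=(2,1) retry=(1,0)

(re-executing from step 6 with the substitution; state before step 6: counter=4 r=(3,2) succ=(2,0) retry=(0,0))
6 | P CAS | counter=4 r=(3,2) succ=(2,0) retry=(1,0)
7 | Q LOAD | counter=4 r=(3,4) succ=(2,0) retry=(1,0)
8 | Q CAS | counter=5 r=(3,4) succ=(2,1) retry=(1,0)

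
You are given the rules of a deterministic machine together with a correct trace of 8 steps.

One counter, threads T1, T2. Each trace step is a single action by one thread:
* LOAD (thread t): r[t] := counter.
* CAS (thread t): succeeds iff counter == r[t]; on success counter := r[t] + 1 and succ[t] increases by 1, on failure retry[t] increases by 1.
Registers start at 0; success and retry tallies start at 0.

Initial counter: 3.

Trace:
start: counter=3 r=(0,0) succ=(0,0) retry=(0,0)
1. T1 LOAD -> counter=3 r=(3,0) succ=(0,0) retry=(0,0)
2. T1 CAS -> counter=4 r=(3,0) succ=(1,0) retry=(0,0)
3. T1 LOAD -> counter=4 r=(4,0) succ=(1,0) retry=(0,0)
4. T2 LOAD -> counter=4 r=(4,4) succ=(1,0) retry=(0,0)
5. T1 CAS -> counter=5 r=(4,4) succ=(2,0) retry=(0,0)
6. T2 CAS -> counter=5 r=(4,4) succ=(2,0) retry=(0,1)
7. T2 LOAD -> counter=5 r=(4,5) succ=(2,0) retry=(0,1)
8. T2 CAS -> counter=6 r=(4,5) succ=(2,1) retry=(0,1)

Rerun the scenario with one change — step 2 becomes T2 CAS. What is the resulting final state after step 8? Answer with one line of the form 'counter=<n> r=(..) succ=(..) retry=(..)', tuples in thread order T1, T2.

counter=5 r=(3,4) succ=(1,1) retry=(0,2)

(re-executing from step 2 with the substitution; state before step 2: counter=3 r=(3,0) succ=(0,0) retry=(0,0))
2. T2 CAS -> counter=3 r=(3,0) succ=(0,0) retry=(0,1)
3. T1 LOAD -> counter=3 r=(3,0) succ=(0,0) retry=(0,1)
4. T2 LOAD -> counter=3 r=(3,3) succ=(0,0) retry=(0,1)
5. T1 CAS -> counter=4 r=(3,3) succ=(1,0) retry=(0,1)
6. T2 CAS -> counter=4 r=(3,3) succ=(1,0) retry=(0,2)
7. T2 LOAD -> counter=4 r=(3,4) succ=(1,0) retry=(0,2)
8. T2 CAS -> counter=5 r=(3,4) succ=(1,1) retry=(0,2)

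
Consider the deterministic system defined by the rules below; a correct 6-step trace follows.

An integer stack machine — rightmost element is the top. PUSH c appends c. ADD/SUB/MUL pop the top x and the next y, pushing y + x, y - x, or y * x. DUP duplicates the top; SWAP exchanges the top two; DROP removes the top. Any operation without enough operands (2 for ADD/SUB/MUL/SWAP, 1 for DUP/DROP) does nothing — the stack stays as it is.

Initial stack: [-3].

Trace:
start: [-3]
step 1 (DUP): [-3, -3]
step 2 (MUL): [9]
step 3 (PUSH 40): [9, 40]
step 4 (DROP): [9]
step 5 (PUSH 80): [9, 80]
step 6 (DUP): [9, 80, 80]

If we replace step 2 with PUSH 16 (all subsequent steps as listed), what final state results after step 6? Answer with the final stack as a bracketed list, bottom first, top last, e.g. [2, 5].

(re-executing from step 2 with the substitution; state before step 2: [-3, -3])
step 2 (PUSH 16): [-3, -3, 16]
step 3 (PUSH 40): [-3, -3, 16, 40]
step 4 (DROP): [-3, -3, 16]
step 5 (PUSH 80): [-3, -3, 16, 80]
step 6 (DUP): [-3, -3, 16, 80, 80]

[-3, -3, 16, 80, 80]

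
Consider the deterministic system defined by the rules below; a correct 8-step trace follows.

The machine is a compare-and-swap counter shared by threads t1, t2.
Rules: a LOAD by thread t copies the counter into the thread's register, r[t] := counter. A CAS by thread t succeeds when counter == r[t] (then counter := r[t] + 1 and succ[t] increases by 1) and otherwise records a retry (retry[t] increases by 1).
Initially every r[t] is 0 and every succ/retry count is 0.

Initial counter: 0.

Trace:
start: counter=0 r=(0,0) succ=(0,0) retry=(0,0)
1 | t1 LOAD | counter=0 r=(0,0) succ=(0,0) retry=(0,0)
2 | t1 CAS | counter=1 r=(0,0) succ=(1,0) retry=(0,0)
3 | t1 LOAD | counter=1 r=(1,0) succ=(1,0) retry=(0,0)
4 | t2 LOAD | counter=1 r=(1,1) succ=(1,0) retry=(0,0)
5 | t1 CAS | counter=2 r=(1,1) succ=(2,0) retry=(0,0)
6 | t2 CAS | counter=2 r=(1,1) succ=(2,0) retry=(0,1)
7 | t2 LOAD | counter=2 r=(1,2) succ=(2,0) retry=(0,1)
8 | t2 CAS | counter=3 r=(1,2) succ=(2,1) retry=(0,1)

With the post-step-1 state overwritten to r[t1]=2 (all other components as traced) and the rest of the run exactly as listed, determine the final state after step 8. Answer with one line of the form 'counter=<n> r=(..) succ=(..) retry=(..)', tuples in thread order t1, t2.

counter=2 r=(0,1) succ=(1,1) retry=(1,1)

state after step 1 := counter=0 r=(2,0) succ=(0,0) retry=(0,0)
2 | t1 CAS | counter=0 r=(2,0) succ=(0,0) retry=(1,0)
3 | t1 LOAD | counter=0 r=(0,0) succ=(0,0) retry=(1,0)
4 | t2 LOAD | counter=0 r=(0,0) succ=(0,0) retry=(1,0)
5 | t1 CAS | counter=1 r=(0,0) succ=(1,0) retry=(1,0)
6 | t2 CAS | counter=1 r=(0,0) succ=(1,0) retry=(1,1)
7 | t2 LOAD | counter=1 r=(0,1) succ=(1,0) retry=(1,1)
8 | t2 CAS | counter=2 r=(0,1) succ=(1,1) retry=(1,1)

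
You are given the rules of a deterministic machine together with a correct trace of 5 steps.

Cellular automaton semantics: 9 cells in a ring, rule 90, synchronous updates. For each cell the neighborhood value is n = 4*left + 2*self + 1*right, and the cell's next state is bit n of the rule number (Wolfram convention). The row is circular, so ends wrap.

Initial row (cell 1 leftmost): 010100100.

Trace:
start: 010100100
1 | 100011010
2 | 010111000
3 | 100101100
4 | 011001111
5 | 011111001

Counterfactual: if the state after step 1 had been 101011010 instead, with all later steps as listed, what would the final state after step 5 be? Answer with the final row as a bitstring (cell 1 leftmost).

011111111

state after step 1 := 101011010
2 | 000011000
3 | 000111100
4 | 001100110
5 | 011111111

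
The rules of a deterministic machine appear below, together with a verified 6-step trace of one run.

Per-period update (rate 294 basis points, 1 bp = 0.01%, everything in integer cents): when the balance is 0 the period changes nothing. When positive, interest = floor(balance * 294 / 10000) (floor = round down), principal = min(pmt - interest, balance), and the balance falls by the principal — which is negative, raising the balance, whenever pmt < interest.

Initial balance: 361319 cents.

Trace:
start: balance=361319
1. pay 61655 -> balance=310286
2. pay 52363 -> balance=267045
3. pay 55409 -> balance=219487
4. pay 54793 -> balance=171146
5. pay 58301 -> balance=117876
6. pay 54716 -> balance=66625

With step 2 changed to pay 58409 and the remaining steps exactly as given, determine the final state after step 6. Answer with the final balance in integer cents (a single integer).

(re-executing from step 2 with the substitution; state before step 2: balance=310286)
2. pay 58409 -> balance=260999
3. pay 55409 -> balance=213263
4. pay 54793 -> balance=164739
5. pay 58301 -> balance=111281
6. pay 54716 -> balance=59836

59836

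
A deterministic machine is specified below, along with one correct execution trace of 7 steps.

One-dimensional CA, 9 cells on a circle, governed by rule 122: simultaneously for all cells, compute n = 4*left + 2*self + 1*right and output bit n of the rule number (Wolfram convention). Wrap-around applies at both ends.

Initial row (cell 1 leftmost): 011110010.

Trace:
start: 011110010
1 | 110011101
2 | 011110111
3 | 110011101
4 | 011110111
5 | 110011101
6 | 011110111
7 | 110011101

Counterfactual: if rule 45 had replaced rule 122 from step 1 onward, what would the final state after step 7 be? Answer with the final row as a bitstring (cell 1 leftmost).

(re-executing steps 1..7 under rule 45; state before step 1: 011110010)
1 | 010000010
2 | 010111010
3 | 011100110
4 | 010000100
5 | 010110101
6 | 111101111
7 | 000011000

000011000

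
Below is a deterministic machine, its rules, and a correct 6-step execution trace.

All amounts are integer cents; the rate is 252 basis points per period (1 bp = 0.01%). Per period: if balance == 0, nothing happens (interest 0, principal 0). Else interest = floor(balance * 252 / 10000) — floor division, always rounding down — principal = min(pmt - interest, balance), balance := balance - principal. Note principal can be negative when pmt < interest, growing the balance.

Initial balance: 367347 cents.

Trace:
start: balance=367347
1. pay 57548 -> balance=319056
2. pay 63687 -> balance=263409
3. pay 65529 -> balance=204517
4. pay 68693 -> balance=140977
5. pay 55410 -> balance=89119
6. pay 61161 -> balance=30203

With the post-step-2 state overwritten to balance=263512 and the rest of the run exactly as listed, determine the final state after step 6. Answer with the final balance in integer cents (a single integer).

state after step 2 := balance=263512
3. pay 65529 -> balance=204623
4. pay 68693 -> balance=141086
5. pay 55410 -> balance=89231
6. pay 61161 -> balance=30318

30318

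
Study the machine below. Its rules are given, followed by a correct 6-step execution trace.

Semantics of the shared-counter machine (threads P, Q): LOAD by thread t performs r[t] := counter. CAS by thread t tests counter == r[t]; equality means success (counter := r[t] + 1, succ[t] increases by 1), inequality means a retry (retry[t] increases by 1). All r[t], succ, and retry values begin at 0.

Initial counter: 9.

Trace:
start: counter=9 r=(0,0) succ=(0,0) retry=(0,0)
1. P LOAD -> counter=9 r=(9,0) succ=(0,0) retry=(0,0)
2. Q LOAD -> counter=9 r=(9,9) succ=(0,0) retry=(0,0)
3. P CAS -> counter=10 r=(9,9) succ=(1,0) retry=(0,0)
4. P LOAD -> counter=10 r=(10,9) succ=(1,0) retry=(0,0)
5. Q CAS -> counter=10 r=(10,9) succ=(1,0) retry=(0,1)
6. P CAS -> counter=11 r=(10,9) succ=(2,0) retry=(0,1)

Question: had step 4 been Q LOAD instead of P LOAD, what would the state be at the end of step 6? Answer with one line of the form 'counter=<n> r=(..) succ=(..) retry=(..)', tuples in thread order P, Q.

counter=11 r=(9,10) succ=(1,1) retry=(1,0)

(re-executing from step 4 with the substitution; state before step 4: counter=10 r=(9,9) succ=(1,0) retry=(0,0))
4. Q LOAD -> counter=10 r=(9,10) succ=(1,0) retry=(0,0)
5. Q CAS -> counter=11 r=(9,10) succ=(1,1) retry=(0,0)
6. P CAS -> counter=11 r=(9,10) succ=(1,1) retry=(1,0)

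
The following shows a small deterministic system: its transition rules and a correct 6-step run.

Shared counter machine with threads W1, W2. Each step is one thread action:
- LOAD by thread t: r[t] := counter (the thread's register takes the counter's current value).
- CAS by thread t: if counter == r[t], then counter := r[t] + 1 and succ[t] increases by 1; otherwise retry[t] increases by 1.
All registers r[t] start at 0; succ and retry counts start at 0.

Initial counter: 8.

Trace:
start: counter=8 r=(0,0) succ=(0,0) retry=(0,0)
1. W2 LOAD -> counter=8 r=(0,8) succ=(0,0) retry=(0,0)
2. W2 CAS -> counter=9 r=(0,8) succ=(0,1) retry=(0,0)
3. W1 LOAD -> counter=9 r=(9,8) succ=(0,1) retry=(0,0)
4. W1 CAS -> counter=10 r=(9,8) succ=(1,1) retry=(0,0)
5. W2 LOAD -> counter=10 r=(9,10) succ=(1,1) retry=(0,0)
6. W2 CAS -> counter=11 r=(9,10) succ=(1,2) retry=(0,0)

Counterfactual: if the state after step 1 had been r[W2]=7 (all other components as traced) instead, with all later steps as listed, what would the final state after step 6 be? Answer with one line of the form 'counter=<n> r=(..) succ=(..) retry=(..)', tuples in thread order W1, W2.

state after step 1 := counter=8 r=(0,7) succ=(0,0) retry=(0,0)
2. W2 CAS -> counter=8 r=(0,7) succ=(0,0) retry=(0,1)
3. W1 LOAD -> counter=8 r=(8,7) succ=(0,0) retry=(0,1)
4. W1 CAS -> counter=9 r=(8,7) succ=(1,0) retry=(0,1)
5. W2 LOAD -> counter=9 r=(8,9) succ=(1,0) retry=(0,1)
6. W2 CAS -> counter=10 r=(8,9) succ=(1,1) retry=(0,1)

counter=10 r=(8,9) succ=(1,1) retry=(0,1)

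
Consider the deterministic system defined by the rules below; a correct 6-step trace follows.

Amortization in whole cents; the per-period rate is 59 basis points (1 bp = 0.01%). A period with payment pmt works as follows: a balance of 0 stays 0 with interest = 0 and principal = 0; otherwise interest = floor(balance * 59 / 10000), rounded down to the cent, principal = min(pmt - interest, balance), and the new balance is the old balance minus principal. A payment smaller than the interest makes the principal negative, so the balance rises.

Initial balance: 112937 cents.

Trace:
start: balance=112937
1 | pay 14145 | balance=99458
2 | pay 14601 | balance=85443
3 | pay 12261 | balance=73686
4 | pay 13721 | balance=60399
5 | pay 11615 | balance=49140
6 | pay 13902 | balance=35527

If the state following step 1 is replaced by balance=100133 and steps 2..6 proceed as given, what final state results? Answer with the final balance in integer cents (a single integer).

36223

state after step 1 := balance=100133
2 | pay 14601 | balance=86122
3 | pay 12261 | balance=74369
4 | pay 13721 | balance=61086
5 | pay 11615 | balance=49831
6 | pay 13902 | balance=36223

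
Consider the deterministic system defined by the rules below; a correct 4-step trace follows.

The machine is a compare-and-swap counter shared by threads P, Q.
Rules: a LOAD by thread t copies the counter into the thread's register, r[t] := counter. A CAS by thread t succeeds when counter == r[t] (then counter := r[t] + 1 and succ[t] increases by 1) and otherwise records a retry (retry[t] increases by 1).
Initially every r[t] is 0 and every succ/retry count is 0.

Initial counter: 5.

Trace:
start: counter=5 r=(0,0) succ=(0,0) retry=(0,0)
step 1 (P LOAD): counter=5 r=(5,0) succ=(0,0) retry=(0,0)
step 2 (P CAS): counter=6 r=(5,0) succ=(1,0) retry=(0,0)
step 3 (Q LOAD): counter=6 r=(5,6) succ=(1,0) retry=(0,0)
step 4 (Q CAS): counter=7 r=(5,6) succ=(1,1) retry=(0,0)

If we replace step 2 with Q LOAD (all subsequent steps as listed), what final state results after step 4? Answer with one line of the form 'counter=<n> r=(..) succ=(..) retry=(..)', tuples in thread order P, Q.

counter=6 r=(5,5) succ=(0,1) retry=(0,0)

(re-executing from step 2 with the substitution; state before step 2: counter=5 r=(5,0) succ=(0,0) retry=(0,0))
step 2 (Q LOAD): counter=5 r=(5,5) succ=(0,0) retry=(0,0)
step 3 (Q LOAD): counter=5 r=(5,5) succ=(0,0) retry=(0,0)
step 4 (Q CAS): counter=6 r=(5,5) succ=(0,1) retry=(0,0)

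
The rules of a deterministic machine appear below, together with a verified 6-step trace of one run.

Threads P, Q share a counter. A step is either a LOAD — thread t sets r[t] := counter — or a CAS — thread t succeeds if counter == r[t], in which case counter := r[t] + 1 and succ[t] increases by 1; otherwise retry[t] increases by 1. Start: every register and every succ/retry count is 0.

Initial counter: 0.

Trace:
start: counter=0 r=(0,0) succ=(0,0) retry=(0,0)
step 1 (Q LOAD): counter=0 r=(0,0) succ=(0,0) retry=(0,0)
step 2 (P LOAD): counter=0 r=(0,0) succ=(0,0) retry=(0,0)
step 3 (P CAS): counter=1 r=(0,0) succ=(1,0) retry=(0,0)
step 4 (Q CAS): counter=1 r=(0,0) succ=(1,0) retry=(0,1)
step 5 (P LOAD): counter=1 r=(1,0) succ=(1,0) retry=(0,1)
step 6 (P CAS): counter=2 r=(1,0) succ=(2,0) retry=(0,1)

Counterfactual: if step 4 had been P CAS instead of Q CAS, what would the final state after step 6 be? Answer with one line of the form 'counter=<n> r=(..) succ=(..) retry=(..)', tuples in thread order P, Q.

counter=2 r=(1,0) succ=(2,0) retry=(1,0)

(re-executing from step 4 with the substitution; state before step 4: counter=1 r=(0,0) succ=(1,0) retry=(0,0))
step 4 (P CAS): counter=1 r=(0,0) succ=(1,0) retry=(1,0)
step 5 (P LOAD): counter=1 r=(1,0) succ=(1,0) retry=(1,0)
step 6 (P CAS): counter=2 r=(1,0) succ=(2,0) retry=(1,0)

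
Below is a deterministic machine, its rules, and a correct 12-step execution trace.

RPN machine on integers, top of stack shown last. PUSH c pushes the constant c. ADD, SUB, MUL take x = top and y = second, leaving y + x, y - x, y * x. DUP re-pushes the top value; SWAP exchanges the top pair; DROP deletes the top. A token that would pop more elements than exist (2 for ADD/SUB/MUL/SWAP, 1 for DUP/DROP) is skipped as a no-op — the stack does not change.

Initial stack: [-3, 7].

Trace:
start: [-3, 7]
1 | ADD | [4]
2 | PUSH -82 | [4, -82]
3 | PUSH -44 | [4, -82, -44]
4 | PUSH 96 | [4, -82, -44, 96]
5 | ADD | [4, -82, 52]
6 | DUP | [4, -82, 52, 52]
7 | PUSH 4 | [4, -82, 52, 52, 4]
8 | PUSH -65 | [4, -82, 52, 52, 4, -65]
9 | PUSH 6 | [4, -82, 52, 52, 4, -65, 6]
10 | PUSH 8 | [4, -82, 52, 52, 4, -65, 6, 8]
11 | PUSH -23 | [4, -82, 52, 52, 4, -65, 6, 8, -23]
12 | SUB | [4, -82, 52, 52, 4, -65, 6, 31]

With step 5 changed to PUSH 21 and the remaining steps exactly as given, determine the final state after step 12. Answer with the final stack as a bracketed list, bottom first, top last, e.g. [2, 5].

(re-executing from step 5 with the substitution; state before step 5: [4, -82, -44, 96])
5 | PUSH 21 | [4, -82, -44, 96, 21]
6 | DUP | [4, -82, -44, 96, 21, 21]
7 | PUSH 4 | [4, -82, -44, 96, 21, 21, 4]
8 | PUSH -65 | [4, -82, -44, 96, 21, 21, 4, -65]
9 | PUSH 6 | [4, -82, -44, 96, 21, 21, 4, -65, 6]
10 | PUSH 8 | [4, -82, -44, 96, 21, 21, 4, -65, 6, 8]
11 | PUSH -23 | [4, -82, -44, 96, 21, 21, 4, -65, 6, 8, -23]
12 | SUB | [4, -82, -44, 96, 21, 21, 4, -65, 6, 31]

[4, -82, -44, 96, 21, 21, 4, -65, 6, 31]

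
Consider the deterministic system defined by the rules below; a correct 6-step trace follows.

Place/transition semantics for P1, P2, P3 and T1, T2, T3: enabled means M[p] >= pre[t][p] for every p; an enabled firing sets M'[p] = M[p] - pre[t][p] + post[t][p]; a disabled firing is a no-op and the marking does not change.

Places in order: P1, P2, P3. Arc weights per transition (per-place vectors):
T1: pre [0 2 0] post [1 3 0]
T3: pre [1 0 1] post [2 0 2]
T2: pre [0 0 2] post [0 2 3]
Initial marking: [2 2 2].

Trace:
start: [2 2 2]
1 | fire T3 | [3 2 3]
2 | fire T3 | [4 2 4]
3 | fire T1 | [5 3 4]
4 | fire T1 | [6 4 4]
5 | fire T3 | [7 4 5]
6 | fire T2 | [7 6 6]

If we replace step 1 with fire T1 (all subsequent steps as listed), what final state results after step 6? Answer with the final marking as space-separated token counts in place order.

(re-executing from step 1 with the substitution; state before step 1: [2 2 2])
1 | fire T1 | [3 3 2]
2 | fire T3 | [4 3 3]
3 | fire T1 | [5 4 3]
4 | fire T1 | [6 5 3]
5 | fire T3 | [7 5 4]
6 | fire T2 | [7 7 5]

7 7 5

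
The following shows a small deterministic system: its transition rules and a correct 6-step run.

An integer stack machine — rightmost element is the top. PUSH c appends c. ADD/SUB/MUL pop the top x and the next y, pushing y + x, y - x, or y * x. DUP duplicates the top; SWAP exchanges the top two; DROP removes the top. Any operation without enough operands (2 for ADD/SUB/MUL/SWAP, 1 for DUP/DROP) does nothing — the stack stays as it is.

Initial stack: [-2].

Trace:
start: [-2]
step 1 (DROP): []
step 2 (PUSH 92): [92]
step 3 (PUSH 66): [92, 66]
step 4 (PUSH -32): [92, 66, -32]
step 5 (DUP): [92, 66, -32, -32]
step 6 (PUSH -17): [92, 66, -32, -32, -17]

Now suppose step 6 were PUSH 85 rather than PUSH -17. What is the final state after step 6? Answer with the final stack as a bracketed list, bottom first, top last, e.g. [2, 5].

(re-executing from step 6 with the substitution; state before step 6: [92, 66, -32, -32])
step 6 (PUSH 85): [92, 66, -32, -32, 85]

[92, 66, -32, -32, 85]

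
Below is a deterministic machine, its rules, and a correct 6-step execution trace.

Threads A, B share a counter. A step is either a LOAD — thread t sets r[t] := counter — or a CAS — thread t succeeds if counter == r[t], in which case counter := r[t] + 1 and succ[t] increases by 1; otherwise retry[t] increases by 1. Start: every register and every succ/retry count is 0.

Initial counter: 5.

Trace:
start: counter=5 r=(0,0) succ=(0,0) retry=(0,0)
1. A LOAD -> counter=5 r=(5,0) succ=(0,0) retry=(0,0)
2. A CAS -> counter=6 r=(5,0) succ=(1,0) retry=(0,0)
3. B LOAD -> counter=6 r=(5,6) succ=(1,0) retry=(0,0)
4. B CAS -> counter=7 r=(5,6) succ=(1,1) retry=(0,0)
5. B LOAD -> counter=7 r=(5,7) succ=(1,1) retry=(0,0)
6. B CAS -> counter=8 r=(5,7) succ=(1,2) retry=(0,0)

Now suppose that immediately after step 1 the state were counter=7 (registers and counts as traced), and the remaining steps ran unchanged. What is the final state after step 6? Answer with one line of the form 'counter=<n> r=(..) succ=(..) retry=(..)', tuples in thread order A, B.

state after step 1 := counter=7 r=(5,0) succ=(0,0) retry=(0,0)
2. A CAS -> counter=7 r=(5,0) succ=(0,0) retry=(1,0)
3. B LOAD -> counter=7 r=(5,7) succ=(0,0) retry=(1,0)
4. B CAS -> counter=8 r=(5,7) succ=(0,1) retry=(1,0)
5. B LOAD -> counter=8 r=(5,8) succ=(0,1) retry=(1,0)
6. B CAS -> counter=9 r=(5,8) succ=(0,2) retry=(1,0)

counter=9 r=(5,8) succ=(0,2) retry=(1,0)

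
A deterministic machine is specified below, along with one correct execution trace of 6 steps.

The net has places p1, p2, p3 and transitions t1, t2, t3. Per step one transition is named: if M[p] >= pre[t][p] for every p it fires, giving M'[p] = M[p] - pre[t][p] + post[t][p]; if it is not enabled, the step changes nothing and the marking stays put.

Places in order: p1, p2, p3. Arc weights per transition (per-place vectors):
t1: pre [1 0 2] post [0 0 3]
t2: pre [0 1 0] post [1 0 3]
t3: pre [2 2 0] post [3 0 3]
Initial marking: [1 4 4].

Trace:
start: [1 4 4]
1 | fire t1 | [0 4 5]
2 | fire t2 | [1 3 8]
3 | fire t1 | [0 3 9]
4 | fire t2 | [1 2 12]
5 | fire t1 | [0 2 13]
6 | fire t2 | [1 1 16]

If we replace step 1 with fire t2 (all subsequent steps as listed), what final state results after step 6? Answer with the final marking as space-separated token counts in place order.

3 0 18

(re-executing from step 1 with the substitution; state before step 1: [1 4 4])
1 | fire t2 | [2 3 7]
2 | fire t2 | [3 2 10]
3 | fire t1 | [2 2 11]
4 | fire t2 | [3 1 14]
5 | fire t1 | [2 1 15]
6 | fire t2 | [3 0 18]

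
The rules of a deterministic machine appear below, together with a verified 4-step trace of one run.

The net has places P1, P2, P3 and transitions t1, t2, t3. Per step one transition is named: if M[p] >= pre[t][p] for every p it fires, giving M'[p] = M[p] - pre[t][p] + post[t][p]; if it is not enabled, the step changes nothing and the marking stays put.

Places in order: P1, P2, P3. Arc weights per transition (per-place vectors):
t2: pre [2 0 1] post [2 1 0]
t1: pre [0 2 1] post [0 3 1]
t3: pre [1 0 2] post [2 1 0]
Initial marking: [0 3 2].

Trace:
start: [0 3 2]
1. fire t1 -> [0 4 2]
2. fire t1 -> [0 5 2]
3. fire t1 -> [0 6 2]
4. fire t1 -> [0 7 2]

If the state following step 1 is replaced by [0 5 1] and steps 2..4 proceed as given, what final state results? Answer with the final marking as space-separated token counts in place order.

0 8 1

state after step 1 := [0 5 1]
2. fire t1 -> [0 6 1]
3. fire t1 -> [0 7 1]
4. fire t1 -> [0 8 1]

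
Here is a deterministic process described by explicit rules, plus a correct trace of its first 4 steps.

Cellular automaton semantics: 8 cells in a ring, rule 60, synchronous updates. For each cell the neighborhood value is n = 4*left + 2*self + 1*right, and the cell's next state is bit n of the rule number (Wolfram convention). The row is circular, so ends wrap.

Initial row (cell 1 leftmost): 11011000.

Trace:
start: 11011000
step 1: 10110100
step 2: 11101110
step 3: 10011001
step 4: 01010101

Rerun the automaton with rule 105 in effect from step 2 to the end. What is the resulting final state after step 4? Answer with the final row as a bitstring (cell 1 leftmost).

10000111

(re-executing steps 2..4 under rule 105; state before step 2: 10110100)
step 2: 01111000
step 3: 01001011
step 4: 10000111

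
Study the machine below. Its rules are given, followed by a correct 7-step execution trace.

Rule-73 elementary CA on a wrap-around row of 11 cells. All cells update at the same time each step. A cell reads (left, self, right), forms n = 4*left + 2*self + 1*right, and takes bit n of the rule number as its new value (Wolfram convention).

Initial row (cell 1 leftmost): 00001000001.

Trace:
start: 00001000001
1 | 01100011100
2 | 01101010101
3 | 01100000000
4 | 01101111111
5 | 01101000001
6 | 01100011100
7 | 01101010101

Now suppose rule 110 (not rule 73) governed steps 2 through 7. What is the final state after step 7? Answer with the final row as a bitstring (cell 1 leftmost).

(re-executing steps 2..7 under rule 110; state before step 2: 01100011100)
2 | 11100110100
3 | 10101111101
4 | 11111000111
5 | 00001001100
6 | 00011011100
7 | 00111110100

00111110100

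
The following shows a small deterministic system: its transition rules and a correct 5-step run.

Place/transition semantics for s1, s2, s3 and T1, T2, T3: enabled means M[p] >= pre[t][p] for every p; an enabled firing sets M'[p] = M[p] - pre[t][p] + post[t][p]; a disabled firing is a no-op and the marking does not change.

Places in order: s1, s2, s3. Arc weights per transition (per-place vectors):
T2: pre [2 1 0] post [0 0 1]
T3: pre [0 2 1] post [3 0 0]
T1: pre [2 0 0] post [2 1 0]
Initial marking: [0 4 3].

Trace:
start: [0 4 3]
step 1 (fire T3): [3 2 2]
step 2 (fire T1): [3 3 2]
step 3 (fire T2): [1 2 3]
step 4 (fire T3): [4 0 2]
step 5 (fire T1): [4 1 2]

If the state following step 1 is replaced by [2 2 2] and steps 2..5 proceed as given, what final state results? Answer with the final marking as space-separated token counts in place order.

3 1 2

state after step 1 := [2 2 2]
step 2 (fire T1): [2 3 2]
step 3 (fire T2): [0 2 3]
step 4 (fire T3): [3 0 2]
step 5 (fire T1): [3 1 2]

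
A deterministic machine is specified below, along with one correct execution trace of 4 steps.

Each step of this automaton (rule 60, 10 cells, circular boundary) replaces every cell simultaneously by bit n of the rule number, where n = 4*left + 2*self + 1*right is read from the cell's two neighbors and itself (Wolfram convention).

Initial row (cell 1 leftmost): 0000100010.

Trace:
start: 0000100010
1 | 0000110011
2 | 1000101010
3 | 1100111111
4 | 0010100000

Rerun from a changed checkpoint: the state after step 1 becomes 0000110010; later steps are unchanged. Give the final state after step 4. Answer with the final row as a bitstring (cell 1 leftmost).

state after step 1 := 0000110010
2 | 0000101011
3 | 1000111110
4 | 1100100001

1100100001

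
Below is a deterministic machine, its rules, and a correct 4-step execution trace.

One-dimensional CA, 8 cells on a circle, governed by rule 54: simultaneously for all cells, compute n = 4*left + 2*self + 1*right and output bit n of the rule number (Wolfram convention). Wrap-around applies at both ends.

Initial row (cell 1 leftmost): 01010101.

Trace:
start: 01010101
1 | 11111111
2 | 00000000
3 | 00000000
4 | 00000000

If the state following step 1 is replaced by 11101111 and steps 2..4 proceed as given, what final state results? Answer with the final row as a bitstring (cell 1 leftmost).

state after step 1 := 11101111
2 | 00010000
3 | 00111000
4 | 01000100

01000100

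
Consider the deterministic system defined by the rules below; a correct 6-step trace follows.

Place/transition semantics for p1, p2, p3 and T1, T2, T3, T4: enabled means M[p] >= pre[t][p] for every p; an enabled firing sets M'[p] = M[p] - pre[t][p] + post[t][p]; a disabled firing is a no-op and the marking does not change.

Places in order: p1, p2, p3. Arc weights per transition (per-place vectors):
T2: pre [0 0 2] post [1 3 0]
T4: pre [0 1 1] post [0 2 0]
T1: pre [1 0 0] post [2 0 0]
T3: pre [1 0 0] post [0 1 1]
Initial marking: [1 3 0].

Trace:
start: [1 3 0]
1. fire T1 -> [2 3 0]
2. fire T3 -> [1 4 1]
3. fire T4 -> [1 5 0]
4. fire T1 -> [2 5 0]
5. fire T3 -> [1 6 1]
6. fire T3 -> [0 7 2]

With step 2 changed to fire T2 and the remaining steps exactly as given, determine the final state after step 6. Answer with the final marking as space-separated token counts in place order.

1 5 2

(re-executing from step 2 with the substitution; state before step 2: [2 3 0])
2. fire T2 -> [2 3 0]
3. fire T4 -> [2 3 0]
4. fire T1 -> [3 3 0]
5. fire T3 -> [2 4 1]
6. fire T3 -> [1 5 2]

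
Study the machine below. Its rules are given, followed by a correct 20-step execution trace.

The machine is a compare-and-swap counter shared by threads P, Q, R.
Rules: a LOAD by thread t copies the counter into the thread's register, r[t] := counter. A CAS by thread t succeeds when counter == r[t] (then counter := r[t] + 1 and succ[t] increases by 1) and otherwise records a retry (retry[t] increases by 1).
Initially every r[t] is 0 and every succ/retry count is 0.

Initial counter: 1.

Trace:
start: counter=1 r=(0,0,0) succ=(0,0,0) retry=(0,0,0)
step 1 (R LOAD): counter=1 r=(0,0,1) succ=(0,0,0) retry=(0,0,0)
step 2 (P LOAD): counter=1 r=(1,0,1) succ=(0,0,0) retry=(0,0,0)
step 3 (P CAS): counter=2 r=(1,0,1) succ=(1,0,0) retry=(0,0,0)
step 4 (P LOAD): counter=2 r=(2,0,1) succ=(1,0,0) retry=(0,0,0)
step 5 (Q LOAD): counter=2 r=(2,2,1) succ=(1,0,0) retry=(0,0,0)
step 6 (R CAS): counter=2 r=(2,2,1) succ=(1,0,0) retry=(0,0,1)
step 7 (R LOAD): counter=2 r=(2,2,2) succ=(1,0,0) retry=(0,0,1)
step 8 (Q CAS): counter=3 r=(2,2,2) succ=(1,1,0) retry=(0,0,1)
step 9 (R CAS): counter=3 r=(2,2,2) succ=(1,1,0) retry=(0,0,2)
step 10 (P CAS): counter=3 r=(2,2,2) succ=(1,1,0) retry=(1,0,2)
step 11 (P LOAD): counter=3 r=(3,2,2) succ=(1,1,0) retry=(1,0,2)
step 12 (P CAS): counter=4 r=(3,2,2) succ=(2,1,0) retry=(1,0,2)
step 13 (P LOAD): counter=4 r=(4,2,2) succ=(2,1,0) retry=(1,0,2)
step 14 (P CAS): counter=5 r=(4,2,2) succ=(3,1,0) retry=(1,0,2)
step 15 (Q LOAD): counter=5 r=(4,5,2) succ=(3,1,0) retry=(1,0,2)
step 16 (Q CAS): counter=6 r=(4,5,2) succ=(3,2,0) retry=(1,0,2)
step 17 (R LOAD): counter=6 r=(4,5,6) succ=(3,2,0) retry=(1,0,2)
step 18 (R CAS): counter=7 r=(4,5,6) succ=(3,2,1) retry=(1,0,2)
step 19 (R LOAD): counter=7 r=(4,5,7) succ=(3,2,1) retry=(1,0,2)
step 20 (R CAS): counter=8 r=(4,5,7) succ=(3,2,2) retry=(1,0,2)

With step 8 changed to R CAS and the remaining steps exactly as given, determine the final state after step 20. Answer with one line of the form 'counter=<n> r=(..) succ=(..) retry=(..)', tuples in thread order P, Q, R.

counter=8 r=(4,5,7) succ=(3,1,3) retry=(1,0,2)

(re-executing from step 8 with the substitution; state before step 8: counter=2 r=(2,2,2) succ=(1,0,0) retry=(0,0,1))
step 8 (R CAS): counter=3 r=(2,2,2) succ=(1,0,1) retry=(0,0,1)
step 9 (R CAS): counter=3 r=(2,2,2) succ=(1,0,1) retry=(0,0,2)
step 10 (P CAS): counter=3 r=(2,2,2) succ=(1,0,1) retry=(1,0,2)
step 11 (P LOAD): counter=3 r=(3,2,2) succ=(1,0,1) retry=(1,0,2)
step 12 (P CAS): counter=4 r=(3,2,2) succ=(2,0,1) retry=(1,0,2)
step 13 (P LOAD): counter=4 r=(4,2,2) succ=(2,0,1) retry=(1,0,2)
step 14 (P CAS): counter=5 r=(4,2,2) succ=(3,0,1) retry=(1,0,2)
step 15 (Q LOAD): counter=5 r=(4,5,2) succ=(3,0,1) retry=(1,0,2)
step 16 (Q CAS): counter=6 r=(4,5,2) succ=(3,1,1) retry=(1,0,2)
step 17 (R LOAD): counter=6 r=(4,5,6) succ=(3,1,1) retry=(1,0,2)
step 18 (R CAS): counter=7 r=(4,5,6) succ=(3,1,2) retry=(1,0,2)
step 19 (R LOAD): counter=7 r=(4,5,7) succ=(3,1,2) retry=(1,0,2)
step 20 (R CAS): counter=8 r=(4,5,7) succ=(3,1,3) retry=(1,0,2)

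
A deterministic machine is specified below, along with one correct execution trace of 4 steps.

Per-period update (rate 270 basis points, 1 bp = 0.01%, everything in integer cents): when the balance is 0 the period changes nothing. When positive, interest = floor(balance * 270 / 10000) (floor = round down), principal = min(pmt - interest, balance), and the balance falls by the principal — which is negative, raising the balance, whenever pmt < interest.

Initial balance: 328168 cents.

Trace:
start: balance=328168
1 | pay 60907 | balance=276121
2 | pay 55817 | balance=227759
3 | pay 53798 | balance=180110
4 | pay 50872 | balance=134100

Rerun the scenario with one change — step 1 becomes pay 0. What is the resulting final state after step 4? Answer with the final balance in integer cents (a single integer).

(re-executing from step 1 with the substitution; state before step 1: balance=328168)
1 | pay 0 | balance=337028
2 | pay 55817 | balance=290310
3 | pay 53798 | balance=244350
4 | pay 50872 | balance=200075

200075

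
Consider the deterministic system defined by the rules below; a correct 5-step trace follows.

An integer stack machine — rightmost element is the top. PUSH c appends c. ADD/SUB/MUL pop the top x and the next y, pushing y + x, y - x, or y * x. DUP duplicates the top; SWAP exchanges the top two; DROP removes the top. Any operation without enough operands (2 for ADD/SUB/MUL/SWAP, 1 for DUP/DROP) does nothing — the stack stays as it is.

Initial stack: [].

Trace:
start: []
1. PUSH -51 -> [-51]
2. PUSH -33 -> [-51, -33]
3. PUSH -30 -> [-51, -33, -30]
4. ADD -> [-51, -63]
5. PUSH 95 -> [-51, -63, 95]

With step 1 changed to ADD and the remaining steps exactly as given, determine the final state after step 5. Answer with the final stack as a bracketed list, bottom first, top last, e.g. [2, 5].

(re-executing from step 1 with the substitution; state before step 1: [])
1. ADD -> []
2. PUSH -33 -> [-33]
3. PUSH -30 -> [-33, -30]
4. ADD -> [-63]
5. PUSH 95 -> [-63, 95]

[-63, 95]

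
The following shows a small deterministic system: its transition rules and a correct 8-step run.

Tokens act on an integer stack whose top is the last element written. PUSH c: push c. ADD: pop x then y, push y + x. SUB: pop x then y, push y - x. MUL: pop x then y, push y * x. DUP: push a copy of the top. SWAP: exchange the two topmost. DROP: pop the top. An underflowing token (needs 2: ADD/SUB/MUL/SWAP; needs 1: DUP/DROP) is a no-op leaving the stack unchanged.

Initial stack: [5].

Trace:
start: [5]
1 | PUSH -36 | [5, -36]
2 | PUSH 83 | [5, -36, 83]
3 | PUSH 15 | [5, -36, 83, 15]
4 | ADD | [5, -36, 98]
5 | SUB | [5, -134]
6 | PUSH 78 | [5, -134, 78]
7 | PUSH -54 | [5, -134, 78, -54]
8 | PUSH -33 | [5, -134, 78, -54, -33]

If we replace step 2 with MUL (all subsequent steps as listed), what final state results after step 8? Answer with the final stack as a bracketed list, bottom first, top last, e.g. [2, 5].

(re-executing from step 2 with the substitution; state before step 2: [5, -36])
2 | MUL | [-180]
3 | PUSH 15 | [-180, 15]
4 | ADD | [-165]
5 | SUB | [-165]
6 | PUSH 78 | [-165, 78]
7 | PUSH -54 | [-165, 78, -54]
8 | PUSH -33 | [-165, 78, -54, -33]

[-165, 78, -54, -33]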